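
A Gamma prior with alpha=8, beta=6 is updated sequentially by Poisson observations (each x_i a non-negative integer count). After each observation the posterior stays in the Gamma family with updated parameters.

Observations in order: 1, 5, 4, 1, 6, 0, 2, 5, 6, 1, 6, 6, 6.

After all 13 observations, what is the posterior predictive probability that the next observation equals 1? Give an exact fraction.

441397744861261344641646098543939026151558660008550455282376234870213436123/2882303761517117440000000000000000000000000000000000000000000000000000000000

obs 1: x=1 → posterior Gamma(9, 7)
obs 2: x=5 → posterior Gamma(14, 8)
obs 3: x=4 → posterior Gamma(18, 9)
obs 4: x=1 → posterior Gamma(19, 10)
obs 5: x=6 → posterior Gamma(25, 11)
obs 6: x=0 → posterior Gamma(25, 12)
obs 7: x=2 → posterior Gamma(27, 13)
obs 8: x=5 → posterior Gamma(32, 14)
obs 9: x=6 → posterior Gamma(38, 15)
obs 10: x=1 → posterior Gamma(39, 16)
obs 11: x=6 → posterior Gamma(45, 17)
obs 12: x=6 → posterior Gamma(51, 18)
obs 13: x=6 → posterior Gamma(57, 19)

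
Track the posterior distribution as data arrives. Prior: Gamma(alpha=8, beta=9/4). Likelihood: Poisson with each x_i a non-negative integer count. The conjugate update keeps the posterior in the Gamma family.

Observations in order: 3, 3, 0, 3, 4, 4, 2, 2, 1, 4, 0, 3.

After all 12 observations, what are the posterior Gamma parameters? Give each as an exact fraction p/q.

alpha=37, beta=57/4

obs 1: x=3 → posterior Gamma(11, 13/4)
obs 2: x=3 → posterior Gamma(14, 17/4)
obs 3: x=0 → posterior Gamma(14, 21/4)
obs 4: x=3 → posterior Gamma(17, 25/4)
obs 5: x=4 → posterior Gamma(21, 29/4)
obs 6: x=4 → posterior Gamma(25, 33/4)
obs 7: x=2 → posterior Gamma(27, 37/4)
obs 8: x=2 → posterior Gamma(29, 41/4)
obs 9: x=1 → posterior Gamma(30, 45/4)
obs 10: x=4 → posterior Gamma(34, 49/4)
obs 11: x=0 → posterior Gamma(34, 53/4)
obs 12: x=3 → posterior Gamma(37, 57/4)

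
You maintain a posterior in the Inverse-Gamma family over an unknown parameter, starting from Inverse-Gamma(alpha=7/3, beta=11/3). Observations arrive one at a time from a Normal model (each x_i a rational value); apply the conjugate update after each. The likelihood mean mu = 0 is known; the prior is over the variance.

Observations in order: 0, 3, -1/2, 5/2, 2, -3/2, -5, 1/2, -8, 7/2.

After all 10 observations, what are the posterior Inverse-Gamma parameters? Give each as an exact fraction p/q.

obs 1: x=0 → posterior Inverse-Gamma(17/6, 11/3)
obs 2: x=3 → posterior Inverse-Gamma(10/3, 49/6)
obs 3: x=-1/2 → posterior Inverse-Gamma(23/6, 199/24)
obs 4: x=5/2 → posterior Inverse-Gamma(13/3, 137/12)
obs 5: x=2 → posterior Inverse-Gamma(29/6, 161/12)
obs 6: x=-3/2 → posterior Inverse-Gamma(16/3, 349/24)
obs 7: x=-5 → posterior Inverse-Gamma(35/6, 649/24)
obs 8: x=1/2 → posterior Inverse-Gamma(19/3, 163/6)
obs 9: x=-8 → posterior Inverse-Gamma(41/6, 355/6)
obs 10: x=7/2 → posterior Inverse-Gamma(22/3, 1567/24)

alpha=22/3, beta=1567/24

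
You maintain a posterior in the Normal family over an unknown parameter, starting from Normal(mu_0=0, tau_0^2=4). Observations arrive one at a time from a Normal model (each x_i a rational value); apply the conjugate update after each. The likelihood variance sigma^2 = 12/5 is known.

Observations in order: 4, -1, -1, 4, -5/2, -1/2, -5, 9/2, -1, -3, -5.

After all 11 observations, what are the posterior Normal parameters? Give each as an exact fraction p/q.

obs 1: x=4 → posterior Normal(5/2, 3/2)
obs 2: x=-1 → posterior Normal(15/13, 12/13)
obs 3: x=-1 → posterior Normal(5/9, 2/3)
obs 4: x=4 → posterior Normal(30/23, 12/23)
obs 5: x=-5/2 → posterior Normal(5/8, 3/7)
obs 6: x=-1/2 → posterior Normal(5/11, 4/11)
obs 7: x=-5 → posterior Normal(-5/19, 6/19)
obs 8: x=9/2 → posterior Normal(25/86, 12/43)
obs 9: x=-1 → posterior Normal(5/32, 1/4)
obs 10: x=-3 → posterior Normal(-15/106, 12/53)
obs 11: x=-5 → posterior Normal(-65/116, 6/29)

mu_0=-65/116, tau_0^2=6/29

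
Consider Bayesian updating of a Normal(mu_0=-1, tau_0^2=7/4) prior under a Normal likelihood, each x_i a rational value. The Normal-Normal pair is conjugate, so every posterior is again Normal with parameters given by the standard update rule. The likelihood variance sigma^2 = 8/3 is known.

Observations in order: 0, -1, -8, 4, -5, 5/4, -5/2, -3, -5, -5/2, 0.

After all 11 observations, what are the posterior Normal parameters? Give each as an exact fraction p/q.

obs 1: x=0 → posterior Normal(-32/53, 56/53)
obs 2: x=-1 → posterior Normal(-53/74, 28/37)
obs 3: x=-8 → posterior Normal(-221/95, 56/95)
obs 4: x=4 → posterior Normal(-137/116, 14/29)
obs 5: x=-5 → posterior Normal(-242/137, 56/137)
obs 6: x=5/4 → posterior Normal(-863/632, 28/79)
obs 7: x=-5/2 → posterior Normal(-1073/716, 56/179)
obs 8: x=-3 → posterior Normal(-53/32, 7/25)
obs 9: x=-5 → posterior Normal(-1745/884, 56/221)
obs 10: x=-5/2 → posterior Normal(-1955/968, 28/121)
obs 11: x=0 → posterior Normal(-1955/1052, 56/263)

mu_0=-1955/1052, tau_0^2=56/263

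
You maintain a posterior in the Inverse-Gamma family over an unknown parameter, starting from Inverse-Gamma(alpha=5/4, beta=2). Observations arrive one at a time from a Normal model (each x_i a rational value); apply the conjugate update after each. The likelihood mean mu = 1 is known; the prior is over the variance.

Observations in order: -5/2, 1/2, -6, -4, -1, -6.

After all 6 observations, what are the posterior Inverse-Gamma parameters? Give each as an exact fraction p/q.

alpha=17/4, beta=287/4

obs 1: x=-5/2 → posterior Inverse-Gamma(7/4, 65/8)
obs 2: x=1/2 → posterior Inverse-Gamma(9/4, 33/4)
obs 3: x=-6 → posterior Inverse-Gamma(11/4, 131/4)
obs 4: x=-4 → posterior Inverse-Gamma(13/4, 181/4)
obs 5: x=-1 → posterior Inverse-Gamma(15/4, 189/4)
obs 6: x=-6 → posterior Inverse-Gamma(17/4, 287/4)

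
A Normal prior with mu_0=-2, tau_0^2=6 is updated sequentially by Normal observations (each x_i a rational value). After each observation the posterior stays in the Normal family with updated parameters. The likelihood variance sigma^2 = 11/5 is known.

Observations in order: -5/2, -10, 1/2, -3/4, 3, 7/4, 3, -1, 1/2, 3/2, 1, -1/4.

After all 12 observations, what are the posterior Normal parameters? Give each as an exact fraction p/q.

mu_0=-239/742, tau_0^2=66/371

obs 1: x=-5/2 → posterior Normal(-97/41, 66/41)
obs 2: x=-10 → posterior Normal(-397/71, 66/71)
obs 3: x=1/2 → posterior Normal(-382/101, 66/101)
obs 4: x=-3/4 → posterior Normal(-809/262, 66/131)
obs 5: x=3 → posterior Normal(-629/322, 66/161)
obs 6: x=7/4 → posterior Normal(-262/191, 66/191)
obs 7: x=3 → posterior Normal(-172/221, 66/221)
obs 8: x=-1 → posterior Normal(-202/251, 66/251)
obs 9: x=1/2 → posterior Normal(-187/281, 66/281)
obs 10: x=3/2 → posterior Normal(-142/311, 66/311)
obs 11: x=1 → posterior Normal(-112/341, 6/31)
obs 12: x=-1/4 → posterior Normal(-239/742, 66/371)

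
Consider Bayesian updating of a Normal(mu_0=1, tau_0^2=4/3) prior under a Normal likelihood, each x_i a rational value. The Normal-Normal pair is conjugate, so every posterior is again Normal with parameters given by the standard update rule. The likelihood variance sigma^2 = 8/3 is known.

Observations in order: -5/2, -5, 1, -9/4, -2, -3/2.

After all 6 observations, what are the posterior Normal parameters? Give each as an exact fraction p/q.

obs 1: x=-5/2 → posterior Normal(-1/6, 8/9)
obs 2: x=-5 → posterior Normal(-11/8, 2/3)
obs 3: x=1 → posterior Normal(-9/10, 8/15)
obs 4: x=-9/4 → posterior Normal(-9/8, 4/9)
obs 5: x=-2 → posterior Normal(-5/4, 8/21)
obs 6: x=-3/2 → posterior Normal(-41/32, 1/3)

mu_0=-41/32, tau_0^2=1/3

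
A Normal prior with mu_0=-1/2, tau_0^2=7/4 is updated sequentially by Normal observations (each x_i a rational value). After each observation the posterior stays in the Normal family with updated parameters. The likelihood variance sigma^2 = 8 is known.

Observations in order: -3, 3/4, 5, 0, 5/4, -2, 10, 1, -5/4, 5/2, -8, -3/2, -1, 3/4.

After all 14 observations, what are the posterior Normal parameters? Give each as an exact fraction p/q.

obs 1: x=-3 → posterior Normal(-37/39, 56/39)
obs 2: x=3/4 → posterior Normal(-127/184, 28/23)
obs 3: x=5 → posterior Normal(13/212, 56/53)
obs 4: x=0 → posterior Normal(13/240, 14/15)
obs 5: x=5/4 → posterior Normal(12/67, 56/67)
obs 6: x=-2 → posterior Normal(-1/37, 28/37)
obs 7: x=10 → posterior Normal(68/81, 56/81)
obs 8: x=1 → posterior Normal(75/88, 7/11)
obs 9: x=-5/4 → posterior Normal(53/76, 56/95)
obs 10: x=5/2 → posterior Normal(335/408, 28/51)
obs 11: x=-8 → posterior Normal(111/436, 56/109)
obs 12: x=-3/2 → posterior Normal(69/464, 14/29)
obs 13: x=-1 → posterior Normal(1/12, 56/123)
obs 14: x=3/4 → posterior Normal(31/260, 28/65)

mu_0=31/260, tau_0^2=28/65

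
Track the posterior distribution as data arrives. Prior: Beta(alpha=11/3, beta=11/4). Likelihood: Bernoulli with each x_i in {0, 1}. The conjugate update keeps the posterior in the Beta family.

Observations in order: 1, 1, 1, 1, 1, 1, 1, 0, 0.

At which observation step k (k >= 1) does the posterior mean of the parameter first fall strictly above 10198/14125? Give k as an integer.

obs 1: x=1 → posterior Beta(14/3, 11/4)
obs 2: x=1 → posterior Beta(17/3, 11/4)
obs 3: x=1 → posterior Beta(20/3, 11/4)
obs 4: x=1 → posterior Beta(23/3, 11/4)
obs 5: x=1 → posterior Beta(26/3, 11/4)
obs 6: x=1 → posterior Beta(29/3, 11/4)
obs 7: x=1 → posterior Beta(32/3, 11/4)
obs 8: x=0 → posterior Beta(32/3, 15/4)
obs 9: x=0 → posterior Beta(32/3, 19/4)

k = 4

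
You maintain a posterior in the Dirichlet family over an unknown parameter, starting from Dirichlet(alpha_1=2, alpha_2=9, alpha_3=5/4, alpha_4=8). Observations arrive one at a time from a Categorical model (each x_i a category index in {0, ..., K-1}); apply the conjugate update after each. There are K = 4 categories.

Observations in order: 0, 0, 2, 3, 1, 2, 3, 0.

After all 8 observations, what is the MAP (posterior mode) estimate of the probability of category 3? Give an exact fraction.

36/97

obs 1: x=0 → posterior Dirichlet(3, 9, 5/4, 8)
obs 2: x=0 → posterior Dirichlet(4, 9, 5/4, 8)
obs 3: x=2 → posterior Dirichlet(4, 9, 9/4, 8)
obs 4: x=3 → posterior Dirichlet(4, 9, 9/4, 9)
obs 5: x=1 → posterior Dirichlet(4, 10, 9/4, 9)
obs 6: x=2 → posterior Dirichlet(4, 10, 13/4, 9)
obs 7: x=3 → posterior Dirichlet(4, 10, 13/4, 10)
obs 8: x=0 → posterior Dirichlet(5, 10, 13/4, 10)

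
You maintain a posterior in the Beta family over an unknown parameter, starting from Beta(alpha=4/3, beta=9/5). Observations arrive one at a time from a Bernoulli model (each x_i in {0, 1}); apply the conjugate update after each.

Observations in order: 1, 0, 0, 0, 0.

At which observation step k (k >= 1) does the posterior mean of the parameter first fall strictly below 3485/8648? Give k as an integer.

k = 3

obs 1: x=1 → posterior Beta(7/3, 9/5)
obs 2: x=0 → posterior Beta(7/3, 14/5)
obs 3: x=0 → posterior Beta(7/3, 19/5)
obs 4: x=0 → posterior Beta(7/3, 24/5)
obs 5: x=0 → posterior Beta(7/3, 29/5)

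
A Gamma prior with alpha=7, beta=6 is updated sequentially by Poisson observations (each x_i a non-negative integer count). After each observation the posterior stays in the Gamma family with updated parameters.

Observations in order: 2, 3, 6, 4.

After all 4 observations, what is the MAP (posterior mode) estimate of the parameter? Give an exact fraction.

obs 1: x=2 → posterior Gamma(9, 7)
obs 2: x=3 → posterior Gamma(12, 8)
obs 3: x=6 → posterior Gamma(18, 9)
obs 4: x=4 → posterior Gamma(22, 10)

21/10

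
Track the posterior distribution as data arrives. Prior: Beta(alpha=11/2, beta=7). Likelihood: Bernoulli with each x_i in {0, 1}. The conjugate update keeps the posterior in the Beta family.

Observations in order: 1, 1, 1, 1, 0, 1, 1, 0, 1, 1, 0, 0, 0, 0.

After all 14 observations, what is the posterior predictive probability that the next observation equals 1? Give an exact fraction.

27/53

obs 1: x=1 → posterior Beta(13/2, 7)
obs 2: x=1 → posterior Beta(15/2, 7)
obs 3: x=1 → posterior Beta(17/2, 7)
obs 4: x=1 → posterior Beta(19/2, 7)
obs 5: x=0 → posterior Beta(19/2, 8)
obs 6: x=1 → posterior Beta(21/2, 8)
obs 7: x=1 → posterior Beta(23/2, 8)
obs 8: x=0 → posterior Beta(23/2, 9)
obs 9: x=1 → posterior Beta(25/2, 9)
obs 10: x=1 → posterior Beta(27/2, 9)
obs 11: x=0 → posterior Beta(27/2, 10)
obs 12: x=0 → posterior Beta(27/2, 11)
obs 13: x=0 → posterior Beta(27/2, 12)
obs 14: x=0 → posterior Beta(27/2, 13)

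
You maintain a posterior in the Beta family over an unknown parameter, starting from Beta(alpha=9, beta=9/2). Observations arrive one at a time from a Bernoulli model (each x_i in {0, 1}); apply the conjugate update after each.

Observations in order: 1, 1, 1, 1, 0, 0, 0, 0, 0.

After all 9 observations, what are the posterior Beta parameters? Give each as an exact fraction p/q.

alpha=13, beta=19/2

obs 1: x=1 → posterior Beta(10, 9/2)
obs 2: x=1 → posterior Beta(11, 9/2)
obs 3: x=1 → posterior Beta(12, 9/2)
obs 4: x=1 → posterior Beta(13, 9/2)
obs 5: x=0 → posterior Beta(13, 11/2)
obs 6: x=0 → posterior Beta(13, 13/2)
obs 7: x=0 → posterior Beta(13, 15/2)
obs 8: x=0 → posterior Beta(13, 17/2)
obs 9: x=0 → posterior Beta(13, 19/2)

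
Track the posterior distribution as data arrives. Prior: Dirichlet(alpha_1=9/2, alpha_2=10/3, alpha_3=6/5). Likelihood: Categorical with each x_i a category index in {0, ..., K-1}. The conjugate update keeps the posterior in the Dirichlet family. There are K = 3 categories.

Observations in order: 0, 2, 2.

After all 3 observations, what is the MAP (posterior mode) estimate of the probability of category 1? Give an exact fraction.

70/271

obs 1: x=0 → posterior Dirichlet(11/2, 10/3, 6/5)
obs 2: x=2 → posterior Dirichlet(11/2, 10/3, 11/5)
obs 3: x=2 → posterior Dirichlet(11/2, 10/3, 16/5)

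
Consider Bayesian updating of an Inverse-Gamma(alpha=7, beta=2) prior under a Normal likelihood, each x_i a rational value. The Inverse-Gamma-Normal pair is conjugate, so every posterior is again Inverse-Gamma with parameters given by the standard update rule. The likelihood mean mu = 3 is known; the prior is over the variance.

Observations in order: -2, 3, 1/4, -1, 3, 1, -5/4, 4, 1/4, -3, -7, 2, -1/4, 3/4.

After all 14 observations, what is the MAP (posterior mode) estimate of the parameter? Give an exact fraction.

obs 1: x=-2 → posterior Inverse-Gamma(15/2, 29/2)
obs 2: x=3 → posterior Inverse-Gamma(8, 29/2)
obs 3: x=1/4 → posterior Inverse-Gamma(17/2, 585/32)
obs 4: x=-1 → posterior Inverse-Gamma(9, 841/32)
obs 5: x=3 → posterior Inverse-Gamma(19/2, 841/32)
obs 6: x=1 → posterior Inverse-Gamma(10, 905/32)
obs 7: x=-5/4 → posterior Inverse-Gamma(21/2, 597/16)
obs 8: x=4 → posterior Inverse-Gamma(11, 605/16)
obs 9: x=1/4 → posterior Inverse-Gamma(23/2, 1331/32)
obs 10: x=-3 → posterior Inverse-Gamma(12, 1907/32)
obs 11: x=-7 → posterior Inverse-Gamma(25/2, 3507/32)
obs 12: x=2 → posterior Inverse-Gamma(13, 3523/32)
obs 13: x=-1/4 → posterior Inverse-Gamma(27/2, 923/8)
obs 14: x=3/4 → posterior Inverse-Gamma(14, 3773/32)

3773/480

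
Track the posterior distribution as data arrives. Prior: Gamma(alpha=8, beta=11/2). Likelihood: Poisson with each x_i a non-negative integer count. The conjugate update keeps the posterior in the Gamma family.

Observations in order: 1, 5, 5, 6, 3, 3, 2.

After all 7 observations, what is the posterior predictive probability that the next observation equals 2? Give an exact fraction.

obs 1: x=1 → posterior Gamma(9, 13/2)
obs 2: x=5 → posterior Gamma(14, 15/2)
obs 3: x=5 → posterior Gamma(19, 17/2)
obs 4: x=6 → posterior Gamma(25, 19/2)
obs 5: x=3 → posterior Gamma(28, 21/2)
obs 6: x=3 → posterior Gamma(31, 23/2)
obs 7: x=2 → posterior Gamma(33, 25/2)

10137290312739466457969683688133955001831054687500/41745579179292917813953351511015323088870709282081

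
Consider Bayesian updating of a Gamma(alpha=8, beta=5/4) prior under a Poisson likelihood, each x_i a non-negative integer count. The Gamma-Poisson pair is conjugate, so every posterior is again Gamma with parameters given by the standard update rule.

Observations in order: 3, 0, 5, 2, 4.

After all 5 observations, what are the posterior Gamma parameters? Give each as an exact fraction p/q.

obs 1: x=3 → posterior Gamma(11, 9/4)
obs 2: x=0 → posterior Gamma(11, 13/4)
obs 3: x=5 → posterior Gamma(16, 17/4)
obs 4: x=2 → posterior Gamma(18, 21/4)
obs 5: x=4 → posterior Gamma(22, 25/4)

alpha=22, beta=25/4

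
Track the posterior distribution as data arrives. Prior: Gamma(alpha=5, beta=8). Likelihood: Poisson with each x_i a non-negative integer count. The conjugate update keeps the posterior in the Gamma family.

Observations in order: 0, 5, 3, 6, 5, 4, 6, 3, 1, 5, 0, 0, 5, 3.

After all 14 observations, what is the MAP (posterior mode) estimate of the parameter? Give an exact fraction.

25/11

obs 1: x=0 → posterior Gamma(5, 9)
obs 2: x=5 → posterior Gamma(10, 10)
obs 3: x=3 → posterior Gamma(13, 11)
obs 4: x=6 → posterior Gamma(19, 12)
obs 5: x=5 → posterior Gamma(24, 13)
obs 6: x=4 → posterior Gamma(28, 14)
obs 7: x=6 → posterior Gamma(34, 15)
obs 8: x=3 → posterior Gamma(37, 16)
obs 9: x=1 → posterior Gamma(38, 17)
obs 10: x=5 → posterior Gamma(43, 18)
obs 11: x=0 → posterior Gamma(43, 19)
obs 12: x=0 → posterior Gamma(43, 20)
obs 13: x=5 → posterior Gamma(48, 21)
obs 14: x=3 → posterior Gamma(51, 22)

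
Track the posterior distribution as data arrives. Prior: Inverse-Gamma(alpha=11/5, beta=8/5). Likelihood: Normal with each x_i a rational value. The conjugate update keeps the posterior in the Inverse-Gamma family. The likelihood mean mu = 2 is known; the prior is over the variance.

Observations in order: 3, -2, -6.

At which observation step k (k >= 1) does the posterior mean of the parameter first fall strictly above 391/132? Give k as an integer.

k = 2

obs 1: x=3 → posterior Inverse-Gamma(27/10, 21/10)
obs 2: x=-2 → posterior Inverse-Gamma(16/5, 101/10)
obs 3: x=-6 → posterior Inverse-Gamma(37/10, 421/10)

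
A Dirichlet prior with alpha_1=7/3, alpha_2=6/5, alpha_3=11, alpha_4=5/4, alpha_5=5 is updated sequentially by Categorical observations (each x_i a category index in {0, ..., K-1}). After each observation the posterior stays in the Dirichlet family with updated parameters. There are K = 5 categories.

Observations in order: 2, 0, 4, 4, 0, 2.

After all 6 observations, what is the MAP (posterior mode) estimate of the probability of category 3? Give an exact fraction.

obs 1: x=2 → posterior Dirichlet(7/3, 6/5, 12, 5/4, 5)
obs 2: x=0 → posterior Dirichlet(10/3, 6/5, 12, 5/4, 5)
obs 3: x=4 → posterior Dirichlet(10/3, 6/5, 12, 5/4, 6)
obs 4: x=4 → posterior Dirichlet(10/3, 6/5, 12, 5/4, 7)
obs 5: x=0 → posterior Dirichlet(13/3, 6/5, 12, 5/4, 7)
obs 6: x=2 → posterior Dirichlet(13/3, 6/5, 13, 5/4, 7)

15/1307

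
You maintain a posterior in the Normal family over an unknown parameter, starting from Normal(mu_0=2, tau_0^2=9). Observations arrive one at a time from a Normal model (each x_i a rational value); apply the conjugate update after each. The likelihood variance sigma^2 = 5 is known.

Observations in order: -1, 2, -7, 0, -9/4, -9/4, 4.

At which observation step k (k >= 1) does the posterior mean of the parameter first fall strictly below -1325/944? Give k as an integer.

obs 1: x=-1 → posterior Normal(1/14, 45/14)
obs 2: x=2 → posterior Normal(19/23, 45/23)
obs 3: x=-7 → posterior Normal(-11/8, 45/32)
obs 4: x=0 → posterior Normal(-44/41, 45/41)
obs 5: x=-9/4 → posterior Normal(-257/200, 9/10)
obs 6: x=-9/4 → posterior Normal(-169/118, 45/59)
obs 7: x=4 → posterior Normal(-97/136, 45/68)

k = 6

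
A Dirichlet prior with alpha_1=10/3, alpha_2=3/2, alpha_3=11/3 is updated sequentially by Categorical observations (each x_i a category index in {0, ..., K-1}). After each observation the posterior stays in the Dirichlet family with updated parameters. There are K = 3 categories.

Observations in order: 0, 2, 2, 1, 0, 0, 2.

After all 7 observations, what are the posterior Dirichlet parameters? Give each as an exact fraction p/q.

obs 1: x=0 → posterior Dirichlet(13/3, 3/2, 11/3)
obs 2: x=2 → posterior Dirichlet(13/3, 3/2, 14/3)
obs 3: x=2 → posterior Dirichlet(13/3, 3/2, 17/3)
obs 4: x=1 → posterior Dirichlet(13/3, 5/2, 17/3)
obs 5: x=0 → posterior Dirichlet(16/3, 5/2, 17/3)
obs 6: x=0 → posterior Dirichlet(19/3, 5/2, 17/3)
obs 7: x=2 → posterior Dirichlet(19/3, 5/2, 20/3)

alpha_1=19/3, alpha_2=5/2, alpha_3=20/3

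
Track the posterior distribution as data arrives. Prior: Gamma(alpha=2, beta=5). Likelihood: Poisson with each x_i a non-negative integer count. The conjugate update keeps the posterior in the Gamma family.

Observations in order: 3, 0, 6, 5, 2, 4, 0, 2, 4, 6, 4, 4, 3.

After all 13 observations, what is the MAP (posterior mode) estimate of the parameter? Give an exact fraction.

obs 1: x=3 → posterior Gamma(5, 6)
obs 2: x=0 → posterior Gamma(5, 7)
obs 3: x=6 → posterior Gamma(11, 8)
obs 4: x=5 → posterior Gamma(16, 9)
obs 5: x=2 → posterior Gamma(18, 10)
obs 6: x=4 → posterior Gamma(22, 11)
obs 7: x=0 → posterior Gamma(22, 12)
obs 8: x=2 → posterior Gamma(24, 13)
obs 9: x=4 → posterior Gamma(28, 14)
obs 10: x=6 → posterior Gamma(34, 15)
obs 11: x=4 → posterior Gamma(38, 16)
obs 12: x=4 → posterior Gamma(42, 17)
obs 13: x=3 → posterior Gamma(45, 18)

22/9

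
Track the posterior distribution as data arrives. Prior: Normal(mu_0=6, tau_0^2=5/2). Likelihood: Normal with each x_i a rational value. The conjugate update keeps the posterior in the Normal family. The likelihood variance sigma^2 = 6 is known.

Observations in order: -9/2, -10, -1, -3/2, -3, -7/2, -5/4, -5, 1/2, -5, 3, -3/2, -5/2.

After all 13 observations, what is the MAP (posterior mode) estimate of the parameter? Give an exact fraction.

obs 1: x=-9/2 → posterior Normal(99/34, 30/17)
obs 2: x=-10 → posterior Normal(-1/44, 15/11)
obs 3: x=-1 → posterior Normal(-11/54, 10/9)
obs 4: x=-3/2 → posterior Normal(-13/32, 15/16)
obs 5: x=-3 → posterior Normal(-28/37, 30/37)
obs 6: x=-7/2 → posterior Normal(-13/12, 5/7)
obs 7: x=-5/4 → posterior Normal(-207/188, 30/47)
obs 8: x=-5 → posterior Normal(-307/208, 15/26)
obs 9: x=1/2 → posterior Normal(-99/76, 10/19)
obs 10: x=-5 → posterior Normal(-397/248, 15/31)
obs 11: x=3 → posterior Normal(-337/268, 30/67)
obs 12: x=-3/2 → posterior Normal(-367/288, 5/12)
obs 13: x=-5/2 → posterior Normal(-417/308, 30/77)

-417/308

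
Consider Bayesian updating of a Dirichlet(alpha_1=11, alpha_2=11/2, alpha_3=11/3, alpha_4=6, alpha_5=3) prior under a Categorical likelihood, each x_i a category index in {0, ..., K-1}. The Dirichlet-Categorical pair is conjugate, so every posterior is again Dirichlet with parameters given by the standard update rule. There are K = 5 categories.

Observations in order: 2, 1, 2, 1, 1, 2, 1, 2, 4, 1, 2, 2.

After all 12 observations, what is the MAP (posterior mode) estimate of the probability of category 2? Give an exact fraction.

52/217

obs 1: x=2 → posterior Dirichlet(11, 11/2, 14/3, 6, 3)
obs 2: x=1 → posterior Dirichlet(11, 13/2, 14/3, 6, 3)
obs 3: x=2 → posterior Dirichlet(11, 13/2, 17/3, 6, 3)
obs 4: x=1 → posterior Dirichlet(11, 15/2, 17/3, 6, 3)
obs 5: x=1 → posterior Dirichlet(11, 17/2, 17/3, 6, 3)
obs 6: x=2 → posterior Dirichlet(11, 17/2, 20/3, 6, 3)
obs 7: x=1 → posterior Dirichlet(11, 19/2, 20/3, 6, 3)
obs 8: x=2 → posterior Dirichlet(11, 19/2, 23/3, 6, 3)
obs 9: x=4 → posterior Dirichlet(11, 19/2, 23/3, 6, 4)
obs 10: x=1 → posterior Dirichlet(11, 21/2, 23/3, 6, 4)
obs 11: x=2 → posterior Dirichlet(11, 21/2, 26/3, 6, 4)
obs 12: x=2 → posterior Dirichlet(11, 21/2, 29/3, 6, 4)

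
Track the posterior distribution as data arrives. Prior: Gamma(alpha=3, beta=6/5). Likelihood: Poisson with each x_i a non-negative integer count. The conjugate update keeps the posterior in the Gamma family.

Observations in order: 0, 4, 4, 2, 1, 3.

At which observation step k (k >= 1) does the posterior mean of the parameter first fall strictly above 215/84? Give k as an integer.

obs 1: x=0 → posterior Gamma(3, 11/5)
obs 2: x=4 → posterior Gamma(7, 16/5)
obs 3: x=4 → posterior Gamma(11, 21/5)
obs 4: x=2 → posterior Gamma(13, 26/5)
obs 5: x=1 → posterior Gamma(14, 31/5)
obs 6: x=3 → posterior Gamma(17, 36/5)

k = 3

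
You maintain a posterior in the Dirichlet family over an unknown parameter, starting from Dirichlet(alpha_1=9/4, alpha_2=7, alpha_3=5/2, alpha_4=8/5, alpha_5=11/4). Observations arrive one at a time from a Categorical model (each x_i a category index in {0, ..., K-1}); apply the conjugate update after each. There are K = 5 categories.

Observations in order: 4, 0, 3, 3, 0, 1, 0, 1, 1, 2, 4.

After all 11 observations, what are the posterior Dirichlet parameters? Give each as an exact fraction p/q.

obs 1: x=4 → posterior Dirichlet(9/4, 7, 5/2, 8/5, 15/4)
obs 2: x=0 → posterior Dirichlet(13/4, 7, 5/2, 8/5, 15/4)
obs 3: x=3 → posterior Dirichlet(13/4, 7, 5/2, 13/5, 15/4)
obs 4: x=3 → posterior Dirichlet(13/4, 7, 5/2, 18/5, 15/4)
obs 5: x=0 → posterior Dirichlet(17/4, 7, 5/2, 18/5, 15/4)
obs 6: x=1 → posterior Dirichlet(17/4, 8, 5/2, 18/5, 15/4)
obs 7: x=0 → posterior Dirichlet(21/4, 8, 5/2, 18/5, 15/4)
obs 8: x=1 → posterior Dirichlet(21/4, 9, 5/2, 18/5, 15/4)
obs 9: x=1 → posterior Dirichlet(21/4, 10, 5/2, 18/5, 15/4)
obs 10: x=2 → posterior Dirichlet(21/4, 10, 7/2, 18/5, 15/4)
obs 11: x=4 → posterior Dirichlet(21/4, 10, 7/2, 18/5, 19/4)

alpha_1=21/4, alpha_2=10, alpha_3=7/2, alpha_4=18/5, alpha_5=19/4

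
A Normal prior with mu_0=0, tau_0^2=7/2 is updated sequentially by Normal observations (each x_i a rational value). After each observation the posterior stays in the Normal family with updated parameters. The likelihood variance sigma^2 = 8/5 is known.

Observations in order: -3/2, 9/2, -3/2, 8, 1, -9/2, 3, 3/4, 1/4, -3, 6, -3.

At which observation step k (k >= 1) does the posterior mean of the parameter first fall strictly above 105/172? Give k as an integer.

k = 2

obs 1: x=-3/2 → posterior Normal(-35/34, 56/51)
obs 2: x=9/2 → posterior Normal(105/86, 28/43)
obs 3: x=-3/2 → posterior Normal(105/242, 56/121)
obs 4: x=8 → posterior Normal(665/312, 14/39)
obs 5: x=1 → posterior Normal(735/382, 56/191)
obs 6: x=-9/2 → posterior Normal(105/113, 28/113)
obs 7: x=3 → posterior Normal(35/29, 56/261)
obs 8: x=3/4 → posterior Normal(1365/1184, 7/37)
obs 9: x=1/4 → posterior Normal(350/331, 56/331)
obs 10: x=-3 → posterior Normal(245/366, 28/183)
obs 11: x=6 → posterior Normal(455/401, 56/401)
obs 12: x=-3 → posterior Normal(175/218, 14/109)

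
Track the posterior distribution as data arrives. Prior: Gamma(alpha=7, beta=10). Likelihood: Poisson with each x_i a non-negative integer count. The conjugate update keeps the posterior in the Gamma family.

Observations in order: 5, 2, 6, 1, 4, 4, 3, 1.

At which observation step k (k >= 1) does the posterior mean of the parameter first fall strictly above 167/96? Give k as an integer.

k = 6

obs 1: x=5 → posterior Gamma(12, 11)
obs 2: x=2 → posterior Gamma(14, 12)
obs 3: x=6 → posterior Gamma(20, 13)
obs 4: x=1 → posterior Gamma(21, 14)
obs 5: x=4 → posterior Gamma(25, 15)
obs 6: x=4 → posterior Gamma(29, 16)
obs 7: x=3 → posterior Gamma(32, 17)
obs 8: x=1 → posterior Gamma(33, 18)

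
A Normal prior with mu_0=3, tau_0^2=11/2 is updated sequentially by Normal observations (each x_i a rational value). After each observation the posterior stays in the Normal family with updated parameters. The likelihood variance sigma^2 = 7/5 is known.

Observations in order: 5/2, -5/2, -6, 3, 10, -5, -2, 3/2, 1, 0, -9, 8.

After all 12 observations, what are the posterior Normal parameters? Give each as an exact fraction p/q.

obs 1: x=5/2 → posterior Normal(359/138, 77/69)
obs 2: x=-5/2 → posterior Normal(21/62, 77/124)
obs 3: x=-6 → posterior Normal(-288/179, 77/179)
obs 4: x=3 → posterior Normal(-41/78, 77/234)
obs 5: x=10 → posterior Normal(427/289, 77/289)
obs 6: x=-5 → posterior Normal(19/43, 77/344)
obs 7: x=-2 → posterior Normal(2/19, 11/57)
obs 8: x=3/2 → posterior Normal(249/908, 77/454)
obs 9: x=1 → posterior Normal(359/1018, 77/509)
obs 10: x=0 → posterior Normal(359/1128, 77/564)
obs 11: x=-9 → posterior Normal(-631/1238, 77/619)
obs 12: x=8 → posterior Normal(249/1348, 77/674)

mu_0=249/1348, tau_0^2=77/674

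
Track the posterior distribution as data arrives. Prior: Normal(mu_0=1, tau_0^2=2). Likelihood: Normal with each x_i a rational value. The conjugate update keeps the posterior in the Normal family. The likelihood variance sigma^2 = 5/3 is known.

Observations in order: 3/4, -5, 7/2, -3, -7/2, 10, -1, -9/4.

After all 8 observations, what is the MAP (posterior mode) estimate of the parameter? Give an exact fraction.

2/53

obs 1: x=3/4 → posterior Normal(19/22, 10/11)
obs 2: x=-5 → posterior Normal(-41/34, 10/17)
obs 3: x=7/2 → posterior Normal(1/46, 10/23)
obs 4: x=-3 → posterior Normal(-35/58, 10/29)
obs 5: x=-7/2 → posterior Normal(-11/10, 2/7)
obs 6: x=10 → posterior Normal(43/82, 10/41)
obs 7: x=-1 → posterior Normal(31/94, 10/47)
obs 8: x=-9/4 → posterior Normal(2/53, 10/53)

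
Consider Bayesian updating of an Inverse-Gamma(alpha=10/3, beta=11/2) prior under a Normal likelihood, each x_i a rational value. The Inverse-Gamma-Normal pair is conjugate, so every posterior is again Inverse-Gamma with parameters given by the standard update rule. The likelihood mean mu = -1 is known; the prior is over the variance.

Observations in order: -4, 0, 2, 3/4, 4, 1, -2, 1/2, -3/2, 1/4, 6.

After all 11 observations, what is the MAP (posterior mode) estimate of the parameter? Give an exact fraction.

2787/472

obs 1: x=-4 → posterior Inverse-Gamma(23/6, 10)
obs 2: x=0 → posterior Inverse-Gamma(13/3, 21/2)
obs 3: x=2 → posterior Inverse-Gamma(29/6, 15)
obs 4: x=3/4 → posterior Inverse-Gamma(16/3, 529/32)
obs 5: x=4 → posterior Inverse-Gamma(35/6, 929/32)
obs 6: x=1 → posterior Inverse-Gamma(19/3, 993/32)
obs 7: x=-2 → posterior Inverse-Gamma(41/6, 1009/32)
obs 8: x=1/2 → posterior Inverse-Gamma(22/3, 1045/32)
obs 9: x=-3/2 → posterior Inverse-Gamma(47/6, 1049/32)
obs 10: x=1/4 → posterior Inverse-Gamma(25/3, 537/16)
obs 11: x=6 → posterior Inverse-Gamma(53/6, 929/16)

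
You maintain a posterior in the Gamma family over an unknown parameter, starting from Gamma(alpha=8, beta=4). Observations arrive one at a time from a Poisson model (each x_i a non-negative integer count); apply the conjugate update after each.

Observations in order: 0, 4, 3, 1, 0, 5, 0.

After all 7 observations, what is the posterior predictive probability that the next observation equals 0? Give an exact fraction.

obs 1: x=0 → posterior Gamma(8, 5)
obs 2: x=4 → posterior Gamma(12, 6)
obs 3: x=3 → posterior Gamma(15, 7)
obs 4: x=1 → posterior Gamma(16, 8)
obs 5: x=0 → posterior Gamma(16, 9)
obs 6: x=5 → posterior Gamma(21, 10)
obs 7: x=0 → posterior Gamma(21, 11)

7400249944258160101211/46005119909369701466112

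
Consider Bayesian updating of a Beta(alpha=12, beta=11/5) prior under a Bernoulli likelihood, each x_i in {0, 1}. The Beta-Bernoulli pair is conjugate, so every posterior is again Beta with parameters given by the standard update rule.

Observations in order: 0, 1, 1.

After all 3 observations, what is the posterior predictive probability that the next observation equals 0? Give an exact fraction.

8/43

obs 1: x=0 → posterior Beta(12, 16/5)
obs 2: x=1 → posterior Beta(13, 16/5)
obs 3: x=1 → posterior Beta(14, 16/5)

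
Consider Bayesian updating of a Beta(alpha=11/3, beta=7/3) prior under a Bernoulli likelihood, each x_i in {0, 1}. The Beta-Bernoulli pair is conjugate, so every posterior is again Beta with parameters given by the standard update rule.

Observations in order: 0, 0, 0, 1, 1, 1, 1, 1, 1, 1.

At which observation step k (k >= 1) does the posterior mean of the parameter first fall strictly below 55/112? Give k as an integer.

k = 2

obs 1: x=0 → posterior Beta(11/3, 10/3)
obs 2: x=0 → posterior Beta(11/3, 13/3)
obs 3: x=0 → posterior Beta(11/3, 16/3)
obs 4: x=1 → posterior Beta(14/3, 16/3)
obs 5: x=1 → posterior Beta(17/3, 16/3)
obs 6: x=1 → posterior Beta(20/3, 16/3)
obs 7: x=1 → posterior Beta(23/3, 16/3)
obs 8: x=1 → posterior Beta(26/3, 16/3)
obs 9: x=1 → posterior Beta(29/3, 16/3)
obs 10: x=1 → posterior Beta(32/3, 16/3)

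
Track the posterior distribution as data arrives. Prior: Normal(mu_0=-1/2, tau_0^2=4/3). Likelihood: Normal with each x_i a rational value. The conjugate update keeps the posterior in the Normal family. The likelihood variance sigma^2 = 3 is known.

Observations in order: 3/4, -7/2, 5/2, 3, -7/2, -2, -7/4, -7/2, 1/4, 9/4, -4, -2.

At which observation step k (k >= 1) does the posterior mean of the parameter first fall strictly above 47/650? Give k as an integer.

obs 1: x=3/4 → posterior Normal(-3/26, 12/13)
obs 2: x=-7/2 → posterior Normal(-31/34, 12/17)
obs 3: x=5/2 → posterior Normal(-11/42, 4/7)
obs 4: x=3 → posterior Normal(13/50, 12/25)
obs 5: x=-7/2 → posterior Normal(-15/58, 12/29)
obs 6: x=-2 → posterior Normal(-31/66, 4/11)
obs 7: x=-7/4 → posterior Normal(-45/74, 12/37)
obs 8: x=-7/2 → posterior Normal(-73/82, 12/41)
obs 9: x=1/4 → posterior Normal(-71/90, 4/15)
obs 10: x=9/4 → posterior Normal(-53/98, 12/49)
obs 11: x=-4 → posterior Normal(-85/106, 12/53)
obs 12: x=-2 → posterior Normal(-101/114, 4/19)

k = 4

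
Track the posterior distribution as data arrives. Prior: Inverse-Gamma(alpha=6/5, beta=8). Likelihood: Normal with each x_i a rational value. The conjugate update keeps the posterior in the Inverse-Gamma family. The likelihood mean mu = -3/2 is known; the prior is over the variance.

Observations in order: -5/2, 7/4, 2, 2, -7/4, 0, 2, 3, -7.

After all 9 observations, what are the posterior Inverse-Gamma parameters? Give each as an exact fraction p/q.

obs 1: x=-5/2 → posterior Inverse-Gamma(17/10, 17/2)
obs 2: x=7/4 → posterior Inverse-Gamma(11/5, 441/32)
obs 3: x=2 → posterior Inverse-Gamma(27/10, 637/32)
obs 4: x=2 → posterior Inverse-Gamma(16/5, 833/32)
obs 5: x=-7/4 → posterior Inverse-Gamma(37/10, 417/16)
obs 6: x=0 → posterior Inverse-Gamma(21/5, 435/16)
obs 7: x=2 → posterior Inverse-Gamma(47/10, 533/16)
obs 8: x=3 → posterior Inverse-Gamma(26/5, 695/16)
obs 9: x=-7 → posterior Inverse-Gamma(57/10, 937/16)

alpha=57/10, beta=937/16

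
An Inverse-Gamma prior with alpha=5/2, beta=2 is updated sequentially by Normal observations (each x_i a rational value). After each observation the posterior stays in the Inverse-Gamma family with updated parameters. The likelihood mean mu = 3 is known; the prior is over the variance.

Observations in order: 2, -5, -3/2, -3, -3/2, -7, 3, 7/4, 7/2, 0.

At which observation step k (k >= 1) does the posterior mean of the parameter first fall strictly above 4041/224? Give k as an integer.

k = 5

obs 1: x=2 → posterior Inverse-Gamma(3, 5/2)
obs 2: x=-5 → posterior Inverse-Gamma(7/2, 69/2)
obs 3: x=-3/2 → posterior Inverse-Gamma(4, 357/8)
obs 4: x=-3 → posterior Inverse-Gamma(9/2, 501/8)
obs 5: x=-3/2 → posterior Inverse-Gamma(5, 291/4)
obs 6: x=-7 → posterior Inverse-Gamma(11/2, 491/4)
obs 7: x=3 → posterior Inverse-Gamma(6, 491/4)
obs 8: x=7/4 → posterior Inverse-Gamma(13/2, 3953/32)
obs 9: x=7/2 → posterior Inverse-Gamma(7, 3957/32)
obs 10: x=0 → posterior Inverse-Gamma(15/2, 4101/32)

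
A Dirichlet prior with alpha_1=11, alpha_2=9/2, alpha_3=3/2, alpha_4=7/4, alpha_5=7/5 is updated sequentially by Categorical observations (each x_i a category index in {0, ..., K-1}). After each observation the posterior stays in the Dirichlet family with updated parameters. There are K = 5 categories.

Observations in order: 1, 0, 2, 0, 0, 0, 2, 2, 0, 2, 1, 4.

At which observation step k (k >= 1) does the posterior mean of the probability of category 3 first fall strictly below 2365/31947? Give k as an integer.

k = 4

obs 1: x=1 → posterior Dirichlet(11, 11/2, 3/2, 7/4, 7/5)
obs 2: x=0 → posterior Dirichlet(12, 11/2, 3/2, 7/4, 7/5)
obs 3: x=2 → posterior Dirichlet(12, 11/2, 5/2, 7/4, 7/5)
obs 4: x=0 → posterior Dirichlet(13, 11/2, 5/2, 7/4, 7/5)
obs 5: x=0 → posterior Dirichlet(14, 11/2, 5/2, 7/4, 7/5)
obs 6: x=0 → posterior Dirichlet(15, 11/2, 5/2, 7/4, 7/5)
obs 7: x=2 → posterior Dirichlet(15, 11/2, 7/2, 7/4, 7/5)
obs 8: x=2 → posterior Dirichlet(15, 11/2, 9/2, 7/4, 7/5)
obs 9: x=0 → posterior Dirichlet(16, 11/2, 9/2, 7/4, 7/5)
obs 10: x=2 → posterior Dirichlet(16, 11/2, 11/2, 7/4, 7/5)
obs 11: x=1 → posterior Dirichlet(16, 13/2, 11/2, 7/4, 7/5)
obs 12: x=4 → posterior Dirichlet(16, 13/2, 11/2, 7/4, 12/5)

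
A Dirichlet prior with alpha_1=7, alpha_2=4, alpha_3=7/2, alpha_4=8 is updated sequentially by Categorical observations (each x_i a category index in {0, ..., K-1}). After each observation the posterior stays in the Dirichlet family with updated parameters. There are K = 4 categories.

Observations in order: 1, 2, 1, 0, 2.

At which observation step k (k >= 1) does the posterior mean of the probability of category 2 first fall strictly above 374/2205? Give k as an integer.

obs 1: x=1 → posterior Dirichlet(7, 5, 7/2, 8)
obs 2: x=2 → posterior Dirichlet(7, 5, 9/2, 8)
obs 3: x=1 → posterior Dirichlet(7, 6, 9/2, 8)
obs 4: x=0 → posterior Dirichlet(8, 6, 9/2, 8)
obs 5: x=2 → posterior Dirichlet(8, 6, 11/2, 8)

k = 2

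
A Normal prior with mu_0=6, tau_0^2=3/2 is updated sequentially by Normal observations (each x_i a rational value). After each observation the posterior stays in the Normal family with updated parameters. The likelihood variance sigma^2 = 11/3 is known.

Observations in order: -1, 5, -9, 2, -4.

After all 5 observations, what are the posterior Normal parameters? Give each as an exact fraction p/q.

obs 1: x=-1 → posterior Normal(123/31, 33/31)
obs 2: x=5 → posterior Normal(21/5, 33/40)
obs 3: x=-9 → posterior Normal(87/49, 33/49)
obs 4: x=2 → posterior Normal(105/58, 33/58)
obs 5: x=-4 → posterior Normal(69/67, 33/67)

mu_0=69/67, tau_0^2=33/67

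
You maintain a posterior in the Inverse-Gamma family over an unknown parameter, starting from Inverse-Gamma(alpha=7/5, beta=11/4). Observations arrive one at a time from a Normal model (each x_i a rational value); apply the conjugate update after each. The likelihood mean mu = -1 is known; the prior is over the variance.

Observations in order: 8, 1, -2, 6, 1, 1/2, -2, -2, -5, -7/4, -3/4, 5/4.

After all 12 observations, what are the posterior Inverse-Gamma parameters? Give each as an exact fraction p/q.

alpha=37/5, beta=2727/32

obs 1: x=8 → posterior Inverse-Gamma(19/10, 173/4)
obs 2: x=1 → posterior Inverse-Gamma(12/5, 181/4)
obs 3: x=-2 → posterior Inverse-Gamma(29/10, 183/4)
obs 4: x=6 → posterior Inverse-Gamma(17/5, 281/4)
obs 5: x=1 → posterior Inverse-Gamma(39/10, 289/4)
obs 6: x=1/2 → posterior Inverse-Gamma(22/5, 587/8)
obs 7: x=-2 → posterior Inverse-Gamma(49/10, 591/8)
obs 8: x=-2 → posterior Inverse-Gamma(27/5, 595/8)
obs 9: x=-5 → posterior Inverse-Gamma(59/10, 659/8)
obs 10: x=-7/4 → posterior Inverse-Gamma(32/5, 2645/32)
obs 11: x=-3/4 → posterior Inverse-Gamma(69/10, 1323/16)
obs 12: x=5/4 → posterior Inverse-Gamma(37/5, 2727/32)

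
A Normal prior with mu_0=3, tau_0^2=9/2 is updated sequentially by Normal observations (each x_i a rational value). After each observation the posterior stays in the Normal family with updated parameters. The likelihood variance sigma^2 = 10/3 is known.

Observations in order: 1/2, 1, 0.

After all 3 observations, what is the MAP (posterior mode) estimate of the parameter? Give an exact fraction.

201/202

obs 1: x=1/2 → posterior Normal(147/94, 90/47)
obs 2: x=1 → posterior Normal(201/148, 45/37)
obs 3: x=0 → posterior Normal(201/202, 90/101)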